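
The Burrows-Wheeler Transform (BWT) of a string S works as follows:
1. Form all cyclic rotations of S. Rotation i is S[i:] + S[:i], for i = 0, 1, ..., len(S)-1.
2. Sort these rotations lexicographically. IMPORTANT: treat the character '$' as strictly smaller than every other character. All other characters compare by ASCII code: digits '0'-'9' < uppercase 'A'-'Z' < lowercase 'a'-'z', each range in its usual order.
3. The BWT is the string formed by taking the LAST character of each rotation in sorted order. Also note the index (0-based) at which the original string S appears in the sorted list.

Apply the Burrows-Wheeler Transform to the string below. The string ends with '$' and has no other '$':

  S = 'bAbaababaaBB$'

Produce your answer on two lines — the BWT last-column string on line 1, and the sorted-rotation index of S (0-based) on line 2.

Answer: BbBaabbba$aAa
9

Derivation:
All 13 rotations (rotation i = S[i:]+S[:i]):
  rot[0] = bAbaababaaBB$
  rot[1] = AbaababaaBB$b
  rot[2] = baababaaBB$bA
  rot[3] = aababaaBB$bAb
  rot[4] = ababaaBB$bAba
  rot[5] = babaaBB$bAbaa
  rot[6] = abaaBB$bAbaab
  rot[7] = baaBB$bAbaaba
  rot[8] = aaBB$bAbaabab
  rot[9] = aBB$bAbaababa
  rot[10] = BB$bAbaababaa
  rot[11] = B$bAbaababaaB
  rot[12] = $bAbaababaaBB
Sorted (with $ < everything):
  sorted[0] = $bAbaababaaBB  (last char: 'B')
  sorted[1] = AbaababaaBB$b  (last char: 'b')
  sorted[2] = B$bAbaababaaB  (last char: 'B')
  sorted[3] = BB$bAbaababaa  (last char: 'a')
  sorted[4] = aBB$bAbaababa  (last char: 'a')
  sorted[5] = aaBB$bAbaabab  (last char: 'b')
  sorted[6] = aababaaBB$bAb  (last char: 'b')
  sorted[7] = abaaBB$bAbaab  (last char: 'b')
  sorted[8] = ababaaBB$bAba  (last char: 'a')
  sorted[9] = bAbaababaaBB$  (last char: '$')
  sorted[10] = baaBB$bAbaaba  (last char: 'a')
  sorted[11] = baababaaBB$bA  (last char: 'A')
  sorted[12] = babaaBB$bAbaa  (last char: 'a')
Last column: BbBaabbba$aAa
Original string S is at sorted index 9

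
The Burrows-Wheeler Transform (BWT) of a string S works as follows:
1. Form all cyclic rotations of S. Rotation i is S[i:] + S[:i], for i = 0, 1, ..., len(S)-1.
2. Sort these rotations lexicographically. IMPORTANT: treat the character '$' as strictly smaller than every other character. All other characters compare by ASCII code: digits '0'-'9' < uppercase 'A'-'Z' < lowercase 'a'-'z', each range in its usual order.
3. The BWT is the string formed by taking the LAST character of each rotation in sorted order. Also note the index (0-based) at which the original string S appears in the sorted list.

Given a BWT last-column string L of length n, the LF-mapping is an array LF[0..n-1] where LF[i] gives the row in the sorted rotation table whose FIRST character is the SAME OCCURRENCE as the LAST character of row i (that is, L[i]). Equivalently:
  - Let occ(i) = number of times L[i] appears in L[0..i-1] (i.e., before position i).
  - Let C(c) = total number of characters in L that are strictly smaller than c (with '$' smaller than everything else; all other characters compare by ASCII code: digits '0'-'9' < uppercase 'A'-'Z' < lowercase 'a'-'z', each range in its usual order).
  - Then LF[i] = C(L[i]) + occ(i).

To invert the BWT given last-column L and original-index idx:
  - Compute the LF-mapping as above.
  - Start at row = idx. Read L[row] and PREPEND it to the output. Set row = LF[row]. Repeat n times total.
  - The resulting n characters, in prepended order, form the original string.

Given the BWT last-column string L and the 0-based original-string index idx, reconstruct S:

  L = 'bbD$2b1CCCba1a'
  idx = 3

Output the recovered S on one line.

LF mapping: 10 11 7 0 3 12 1 4 5 6 13 8 2 9
Walk LF starting at row 3, prepending L[row]:
  step 1: row=3, L[3]='$', prepend. Next row=LF[3]=0
  step 2: row=0, L[0]='b', prepend. Next row=LF[0]=10
  step 3: row=10, L[10]='b', prepend. Next row=LF[10]=13
  step 4: row=13, L[13]='a', prepend. Next row=LF[13]=9
  step 5: row=9, L[9]='C', prepend. Next row=LF[9]=6
  step 6: row=6, L[6]='1', prepend. Next row=LF[6]=1
  step 7: row=1, L[1]='b', prepend. Next row=LF[1]=11
  step 8: row=11, L[11]='a', prepend. Next row=LF[11]=8
  step 9: row=8, L[8]='C', prepend. Next row=LF[8]=5
  step 10: row=5, L[5]='b', prepend. Next row=LF[5]=12
  step 11: row=12, L[12]='1', prepend. Next row=LF[12]=2
  step 12: row=2, L[2]='D', prepend. Next row=LF[2]=7
  step 13: row=7, L[7]='C', prepend. Next row=LF[7]=4
  step 14: row=4, L[4]='2', prepend. Next row=LF[4]=3
Reversed output: 2CD1bCab1Cabb$

Answer: 2CD1bCab1Cabb$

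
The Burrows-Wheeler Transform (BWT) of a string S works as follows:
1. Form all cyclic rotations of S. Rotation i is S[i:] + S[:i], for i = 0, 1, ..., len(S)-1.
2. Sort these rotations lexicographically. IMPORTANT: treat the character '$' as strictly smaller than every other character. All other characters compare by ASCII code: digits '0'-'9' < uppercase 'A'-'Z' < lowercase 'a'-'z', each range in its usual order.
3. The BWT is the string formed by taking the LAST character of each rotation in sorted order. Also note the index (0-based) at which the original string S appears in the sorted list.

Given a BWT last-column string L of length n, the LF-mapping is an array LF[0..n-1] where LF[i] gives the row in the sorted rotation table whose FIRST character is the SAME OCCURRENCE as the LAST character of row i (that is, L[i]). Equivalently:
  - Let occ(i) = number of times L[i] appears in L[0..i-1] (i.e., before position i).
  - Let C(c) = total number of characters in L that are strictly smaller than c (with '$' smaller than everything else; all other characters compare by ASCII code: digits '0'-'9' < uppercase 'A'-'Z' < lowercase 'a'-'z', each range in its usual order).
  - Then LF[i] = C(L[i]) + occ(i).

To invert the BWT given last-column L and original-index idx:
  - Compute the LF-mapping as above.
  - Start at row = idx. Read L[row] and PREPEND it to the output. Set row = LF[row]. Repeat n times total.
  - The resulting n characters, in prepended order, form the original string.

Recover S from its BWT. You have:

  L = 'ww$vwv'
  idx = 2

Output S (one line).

LF mapping: 3 4 0 1 5 2
Walk LF starting at row 2, prepending L[row]:
  step 1: row=2, L[2]='$', prepend. Next row=LF[2]=0
  step 2: row=0, L[0]='w', prepend. Next row=LF[0]=3
  step 3: row=3, L[3]='v', prepend. Next row=LF[3]=1
  step 4: row=1, L[1]='w', prepend. Next row=LF[1]=4
  step 5: row=4, L[4]='w', prepend. Next row=LF[4]=5
  step 6: row=5, L[5]='v', prepend. Next row=LF[5]=2
Reversed output: vwwvw$

Answer: vwwvw$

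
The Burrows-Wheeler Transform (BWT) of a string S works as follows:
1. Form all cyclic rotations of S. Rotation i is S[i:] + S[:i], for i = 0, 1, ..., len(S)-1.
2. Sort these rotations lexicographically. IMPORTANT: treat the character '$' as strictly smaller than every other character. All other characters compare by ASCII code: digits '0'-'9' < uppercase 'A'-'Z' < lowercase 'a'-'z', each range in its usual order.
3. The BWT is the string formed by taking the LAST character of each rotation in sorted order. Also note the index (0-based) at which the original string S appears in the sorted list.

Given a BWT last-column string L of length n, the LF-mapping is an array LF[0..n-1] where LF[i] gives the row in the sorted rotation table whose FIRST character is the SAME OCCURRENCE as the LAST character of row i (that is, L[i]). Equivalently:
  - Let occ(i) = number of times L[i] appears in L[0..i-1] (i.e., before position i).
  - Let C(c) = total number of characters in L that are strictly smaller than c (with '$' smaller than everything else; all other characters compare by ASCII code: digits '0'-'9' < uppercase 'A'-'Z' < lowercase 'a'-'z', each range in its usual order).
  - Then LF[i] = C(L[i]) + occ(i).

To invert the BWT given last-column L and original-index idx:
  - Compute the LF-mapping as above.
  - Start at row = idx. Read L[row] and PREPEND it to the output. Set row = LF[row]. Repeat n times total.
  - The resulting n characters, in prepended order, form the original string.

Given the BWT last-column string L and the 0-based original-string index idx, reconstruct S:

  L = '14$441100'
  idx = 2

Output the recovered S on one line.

LF mapping: 3 6 0 7 8 4 5 1 2
Walk LF starting at row 2, prepending L[row]:
  step 1: row=2, L[2]='$', prepend. Next row=LF[2]=0
  step 2: row=0, L[0]='1', prepend. Next row=LF[0]=3
  step 3: row=3, L[3]='4', prepend. Next row=LF[3]=7
  step 4: row=7, L[7]='0', prepend. Next row=LF[7]=1
  step 5: row=1, L[1]='4', prepend. Next row=LF[1]=6
  step 6: row=6, L[6]='1', prepend. Next row=LF[6]=5
  step 7: row=5, L[5]='1', prepend. Next row=LF[5]=4
  step 8: row=4, L[4]='4', prepend. Next row=LF[4]=8
  step 9: row=8, L[8]='0', prepend. Next row=LF[8]=2
Reversed output: 04114041$

Answer: 04114041$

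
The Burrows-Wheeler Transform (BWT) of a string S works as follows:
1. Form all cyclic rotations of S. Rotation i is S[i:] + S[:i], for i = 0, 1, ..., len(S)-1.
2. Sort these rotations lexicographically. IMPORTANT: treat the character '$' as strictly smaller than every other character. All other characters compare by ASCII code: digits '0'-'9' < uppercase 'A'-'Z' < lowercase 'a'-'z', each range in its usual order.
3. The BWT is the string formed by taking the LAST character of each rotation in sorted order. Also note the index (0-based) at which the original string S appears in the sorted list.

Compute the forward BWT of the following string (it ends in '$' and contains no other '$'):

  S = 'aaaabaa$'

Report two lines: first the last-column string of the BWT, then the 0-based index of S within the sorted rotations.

All 8 rotations (rotation i = S[i:]+S[:i]):
  rot[0] = aaaabaa$
  rot[1] = aaabaa$a
  rot[2] = aabaa$aa
  rot[3] = abaa$aaa
  rot[4] = baa$aaaa
  rot[5] = aa$aaaab
  rot[6] = a$aaaaba
  rot[7] = $aaaabaa
Sorted (with $ < everything):
  sorted[0] = $aaaabaa  (last char: 'a')
  sorted[1] = a$aaaaba  (last char: 'a')
  sorted[2] = aa$aaaab  (last char: 'b')
  sorted[3] = aaaabaa$  (last char: '$')
  sorted[4] = aaabaa$a  (last char: 'a')
  sorted[5] = aabaa$aa  (last char: 'a')
  sorted[6] = abaa$aaa  (last char: 'a')
  sorted[7] = baa$aaaa  (last char: 'a')
Last column: aab$aaaa
Original string S is at sorted index 3

Answer: aab$aaaa
3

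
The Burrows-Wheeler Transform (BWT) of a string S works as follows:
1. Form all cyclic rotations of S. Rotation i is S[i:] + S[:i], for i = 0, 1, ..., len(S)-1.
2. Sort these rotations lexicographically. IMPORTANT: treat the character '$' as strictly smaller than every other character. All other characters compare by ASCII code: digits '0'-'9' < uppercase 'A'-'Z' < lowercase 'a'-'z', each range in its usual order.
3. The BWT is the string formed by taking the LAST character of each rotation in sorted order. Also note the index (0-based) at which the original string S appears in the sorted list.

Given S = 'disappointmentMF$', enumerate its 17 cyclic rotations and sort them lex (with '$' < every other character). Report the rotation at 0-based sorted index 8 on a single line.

Answer: mentMF$disappoint

Derivation:
All 17 rotations (rotation i = S[i:]+S[:i]):
  rot[0] = disappointmentMF$
  rot[1] = isappointmentMF$d
  rot[2] = sappointmentMF$di
  rot[3] = appointmentMF$dis
  rot[4] = ppointmentMF$disa
  rot[5] = pointmentMF$disap
  rot[6] = ointmentMF$disapp
  rot[7] = intmentMF$disappo
  rot[8] = ntmentMF$disappoi
  rot[9] = tmentMF$disappoin
  rot[10] = mentMF$disappoint
  rot[11] = entMF$disappointm
  rot[12] = ntMF$disappointme
  rot[13] = tMF$disappointmen
  rot[14] = MF$disappointment
  rot[15] = F$disappointmentM
  rot[16] = $disappointmentMF
Sorted (with $ < everything):
  sorted[0] = $disappointmentMF
  sorted[1] = F$disappointmentM
  sorted[2] = MF$disappointment
  sorted[3] = appointmentMF$dis
  sorted[4] = disappointmentMF$
  sorted[5] = entMF$disappointm
  sorted[6] = intmentMF$disappo
  sorted[7] = isappointmentMF$d
  sorted[8] = mentMF$disappoint
  sorted[9] = ntMF$disappointme
  sorted[10] = ntmentMF$disappoi
  sorted[11] = ointmentMF$disapp
  sorted[12] = pointmentMF$disap
  sorted[13] = ppointmentMF$disa
  sorted[14] = sappointmentMF$di
  sorted[15] = tMF$disappointmen
  sorted[16] = tmentMF$disappoin
sorted[8] = mentMF$disappoint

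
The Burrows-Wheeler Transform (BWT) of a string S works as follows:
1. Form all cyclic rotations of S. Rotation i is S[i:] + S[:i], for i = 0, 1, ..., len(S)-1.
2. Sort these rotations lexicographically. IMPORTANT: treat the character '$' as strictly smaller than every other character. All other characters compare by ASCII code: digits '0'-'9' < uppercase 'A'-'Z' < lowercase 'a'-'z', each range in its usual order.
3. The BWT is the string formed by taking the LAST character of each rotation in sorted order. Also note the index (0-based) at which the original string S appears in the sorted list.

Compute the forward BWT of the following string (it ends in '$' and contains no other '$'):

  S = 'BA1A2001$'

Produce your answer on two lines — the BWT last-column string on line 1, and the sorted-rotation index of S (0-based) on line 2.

Answer: 1200AAB1$
8

Derivation:
All 9 rotations (rotation i = S[i:]+S[:i]):
  rot[0] = BA1A2001$
  rot[1] = A1A2001$B
  rot[2] = 1A2001$BA
  rot[3] = A2001$BA1
  rot[4] = 2001$BA1A
  rot[5] = 001$BA1A2
  rot[6] = 01$BA1A20
  rot[7] = 1$BA1A200
  rot[8] = $BA1A2001
Sorted (with $ < everything):
  sorted[0] = $BA1A2001  (last char: '1')
  sorted[1] = 001$BA1A2  (last char: '2')
  sorted[2] = 01$BA1A20  (last char: '0')
  sorted[3] = 1$BA1A200  (last char: '0')
  sorted[4] = 1A2001$BA  (last char: 'A')
  sorted[5] = 2001$BA1A  (last char: 'A')
  sorted[6] = A1A2001$B  (last char: 'B')
  sorted[7] = A2001$BA1  (last char: '1')
  sorted[8] = BA1A2001$  (last char: '$')
Last column: 1200AAB1$
Original string S is at sorted index 8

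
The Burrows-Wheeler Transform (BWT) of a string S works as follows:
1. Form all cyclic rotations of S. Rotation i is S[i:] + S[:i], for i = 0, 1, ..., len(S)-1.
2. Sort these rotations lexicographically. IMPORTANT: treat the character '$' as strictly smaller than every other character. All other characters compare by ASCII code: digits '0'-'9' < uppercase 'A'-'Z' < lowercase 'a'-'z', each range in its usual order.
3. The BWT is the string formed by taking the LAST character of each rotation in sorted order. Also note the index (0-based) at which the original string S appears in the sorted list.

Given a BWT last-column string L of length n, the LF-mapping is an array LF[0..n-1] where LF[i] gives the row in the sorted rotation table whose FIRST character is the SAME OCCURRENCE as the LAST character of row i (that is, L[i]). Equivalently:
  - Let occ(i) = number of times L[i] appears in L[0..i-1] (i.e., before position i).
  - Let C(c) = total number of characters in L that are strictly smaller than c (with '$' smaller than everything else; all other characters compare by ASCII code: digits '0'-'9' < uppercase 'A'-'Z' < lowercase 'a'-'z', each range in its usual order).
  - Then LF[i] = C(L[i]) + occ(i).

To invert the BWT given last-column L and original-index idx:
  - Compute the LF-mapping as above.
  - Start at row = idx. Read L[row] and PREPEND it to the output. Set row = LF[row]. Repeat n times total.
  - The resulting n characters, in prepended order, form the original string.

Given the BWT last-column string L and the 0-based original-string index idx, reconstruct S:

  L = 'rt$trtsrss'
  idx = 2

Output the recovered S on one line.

LF mapping: 1 7 0 8 2 9 4 3 5 6
Walk LF starting at row 2, prepending L[row]:
  step 1: row=2, L[2]='$', prepend. Next row=LF[2]=0
  step 2: row=0, L[0]='r', prepend. Next row=LF[0]=1
  step 3: row=1, L[1]='t', prepend. Next row=LF[1]=7
  step 4: row=7, L[7]='r', prepend. Next row=LF[7]=3
  step 5: row=3, L[3]='t', prepend. Next row=LF[3]=8
  step 6: row=8, L[8]='s', prepend. Next row=LF[8]=5
  step 7: row=5, L[5]='t', prepend. Next row=LF[5]=9
  step 8: row=9, L[9]='s', prepend. Next row=LF[9]=6
  step 9: row=6, L[6]='s', prepend. Next row=LF[6]=4
  step 10: row=4, L[4]='r', prepend. Next row=LF[4]=2
Reversed output: rsststrtr$

Answer: rsststrtr$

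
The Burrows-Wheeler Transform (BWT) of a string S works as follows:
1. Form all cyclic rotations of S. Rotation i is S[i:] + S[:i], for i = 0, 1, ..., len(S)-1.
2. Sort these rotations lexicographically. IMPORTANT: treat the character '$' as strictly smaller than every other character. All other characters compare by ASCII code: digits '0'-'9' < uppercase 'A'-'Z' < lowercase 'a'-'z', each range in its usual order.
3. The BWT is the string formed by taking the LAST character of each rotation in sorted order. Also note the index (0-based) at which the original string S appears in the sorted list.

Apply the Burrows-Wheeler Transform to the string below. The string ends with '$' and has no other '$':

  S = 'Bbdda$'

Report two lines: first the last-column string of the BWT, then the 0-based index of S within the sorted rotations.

All 6 rotations (rotation i = S[i:]+S[:i]):
  rot[0] = Bbdda$
  rot[1] = bdda$B
  rot[2] = dda$Bb
  rot[3] = da$Bbd
  rot[4] = a$Bbdd
  rot[5] = $Bbdda
Sorted (with $ < everything):
  sorted[0] = $Bbdda  (last char: 'a')
  sorted[1] = Bbdda$  (last char: '$')
  sorted[2] = a$Bbdd  (last char: 'd')
  sorted[3] = bdda$B  (last char: 'B')
  sorted[4] = da$Bbd  (last char: 'd')
  sorted[5] = dda$Bb  (last char: 'b')
Last column: a$dBdb
Original string S is at sorted index 1

Answer: a$dBdb
1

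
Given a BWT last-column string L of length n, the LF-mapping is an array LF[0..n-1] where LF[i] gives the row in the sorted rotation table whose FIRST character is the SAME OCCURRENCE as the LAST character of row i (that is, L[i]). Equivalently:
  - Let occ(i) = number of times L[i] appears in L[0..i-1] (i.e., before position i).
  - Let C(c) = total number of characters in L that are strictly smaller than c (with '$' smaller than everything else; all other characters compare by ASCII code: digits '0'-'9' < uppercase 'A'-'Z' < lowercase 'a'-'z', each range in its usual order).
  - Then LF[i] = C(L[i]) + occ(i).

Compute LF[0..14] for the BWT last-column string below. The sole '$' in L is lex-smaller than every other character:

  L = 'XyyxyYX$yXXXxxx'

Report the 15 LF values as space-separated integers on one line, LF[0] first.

Char counts: '$':1, 'X':5, 'Y':1, 'x':4, 'y':4
C (first-col start): C('$')=0, C('X')=1, C('Y')=6, C('x')=7, C('y')=11
L[0]='X': occ=0, LF[0]=C('X')+0=1+0=1
L[1]='y': occ=0, LF[1]=C('y')+0=11+0=11
L[2]='y': occ=1, LF[2]=C('y')+1=11+1=12
L[3]='x': occ=0, LF[3]=C('x')+0=7+0=7
L[4]='y': occ=2, LF[4]=C('y')+2=11+2=13
L[5]='Y': occ=0, LF[5]=C('Y')+0=6+0=6
L[6]='X': occ=1, LF[6]=C('X')+1=1+1=2
L[7]='$': occ=0, LF[7]=C('$')+0=0+0=0
L[8]='y': occ=3, LF[8]=C('y')+3=11+3=14
L[9]='X': occ=2, LF[9]=C('X')+2=1+2=3
L[10]='X': occ=3, LF[10]=C('X')+3=1+3=4
L[11]='X': occ=4, LF[11]=C('X')+4=1+4=5
L[12]='x': occ=1, LF[12]=C('x')+1=7+1=8
L[13]='x': occ=2, LF[13]=C('x')+2=7+2=9
L[14]='x': occ=3, LF[14]=C('x')+3=7+3=10

Answer: 1 11 12 7 13 6 2 0 14 3 4 5 8 9 10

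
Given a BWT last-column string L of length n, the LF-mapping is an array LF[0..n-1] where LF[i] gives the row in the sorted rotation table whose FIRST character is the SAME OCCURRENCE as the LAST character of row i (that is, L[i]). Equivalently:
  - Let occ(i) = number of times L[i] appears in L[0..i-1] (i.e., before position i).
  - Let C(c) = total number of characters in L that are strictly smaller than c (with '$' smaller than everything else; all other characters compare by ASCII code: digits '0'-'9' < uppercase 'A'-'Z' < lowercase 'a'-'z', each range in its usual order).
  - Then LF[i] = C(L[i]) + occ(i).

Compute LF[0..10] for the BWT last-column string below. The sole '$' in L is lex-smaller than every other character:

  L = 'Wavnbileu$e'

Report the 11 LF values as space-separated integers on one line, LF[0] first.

Answer: 1 2 10 8 3 6 7 4 9 0 5

Derivation:
Char counts: '$':1, 'W':1, 'a':1, 'b':1, 'e':2, 'i':1, 'l':1, 'n':1, 'u':1, 'v':1
C (first-col start): C('$')=0, C('W')=1, C('a')=2, C('b')=3, C('e')=4, C('i')=6, C('l')=7, C('n')=8, C('u')=9, C('v')=10
L[0]='W': occ=0, LF[0]=C('W')+0=1+0=1
L[1]='a': occ=0, LF[1]=C('a')+0=2+0=2
L[2]='v': occ=0, LF[2]=C('v')+0=10+0=10
L[3]='n': occ=0, LF[3]=C('n')+0=8+0=8
L[4]='b': occ=0, LF[4]=C('b')+0=3+0=3
L[5]='i': occ=0, LF[5]=C('i')+0=6+0=6
L[6]='l': occ=0, LF[6]=C('l')+0=7+0=7
L[7]='e': occ=0, LF[7]=C('e')+0=4+0=4
L[8]='u': occ=0, LF[8]=C('u')+0=9+0=9
L[9]='$': occ=0, LF[9]=C('$')+0=0+0=0
L[10]='e': occ=1, LF[10]=C('e')+1=4+1=5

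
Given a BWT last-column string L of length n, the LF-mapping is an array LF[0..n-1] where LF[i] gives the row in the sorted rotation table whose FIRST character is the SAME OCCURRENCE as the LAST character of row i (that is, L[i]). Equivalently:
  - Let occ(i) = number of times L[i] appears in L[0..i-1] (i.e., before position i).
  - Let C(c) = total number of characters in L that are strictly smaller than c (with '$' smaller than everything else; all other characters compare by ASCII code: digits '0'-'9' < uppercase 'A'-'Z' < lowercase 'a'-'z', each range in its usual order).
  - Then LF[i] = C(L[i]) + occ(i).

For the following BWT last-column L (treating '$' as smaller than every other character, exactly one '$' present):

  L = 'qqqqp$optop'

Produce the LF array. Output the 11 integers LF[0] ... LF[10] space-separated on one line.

Char counts: '$':1, 'o':2, 'p':3, 'q':4, 't':1
C (first-col start): C('$')=0, C('o')=1, C('p')=3, C('q')=6, C('t')=10
L[0]='q': occ=0, LF[0]=C('q')+0=6+0=6
L[1]='q': occ=1, LF[1]=C('q')+1=6+1=7
L[2]='q': occ=2, LF[2]=C('q')+2=6+2=8
L[3]='q': occ=3, LF[3]=C('q')+3=6+3=9
L[4]='p': occ=0, LF[4]=C('p')+0=3+0=3
L[5]='$': occ=0, LF[5]=C('$')+0=0+0=0
L[6]='o': occ=0, LF[6]=C('o')+0=1+0=1
L[7]='p': occ=1, LF[7]=C('p')+1=3+1=4
L[8]='t': occ=0, LF[8]=C('t')+0=10+0=10
L[9]='o': occ=1, LF[9]=C('o')+1=1+1=2
L[10]='p': occ=2, LF[10]=C('p')+2=3+2=5

Answer: 6 7 8 9 3 0 1 4 10 2 5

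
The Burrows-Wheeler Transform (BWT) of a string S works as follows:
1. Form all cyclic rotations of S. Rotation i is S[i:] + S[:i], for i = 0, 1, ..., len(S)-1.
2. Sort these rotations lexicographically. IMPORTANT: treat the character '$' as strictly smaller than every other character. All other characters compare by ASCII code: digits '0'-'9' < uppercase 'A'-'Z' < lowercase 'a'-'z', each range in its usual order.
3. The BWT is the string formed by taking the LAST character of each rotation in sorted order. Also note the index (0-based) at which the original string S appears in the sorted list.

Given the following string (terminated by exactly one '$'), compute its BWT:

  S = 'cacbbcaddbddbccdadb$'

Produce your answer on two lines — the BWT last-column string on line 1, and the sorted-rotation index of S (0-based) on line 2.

All 20 rotations (rotation i = S[i:]+S[:i]):
  rot[0] = cacbbcaddbddbccdadb$
  rot[1] = acbbcaddbddbccdadb$c
  rot[2] = cbbcaddbddbccdadb$ca
  rot[3] = bbcaddbddbccdadb$cac
  rot[4] = bcaddbddbccdadb$cacb
  rot[5] = caddbddbccdadb$cacbb
  rot[6] = addbddbccdadb$cacbbc
  rot[7] = ddbddbccdadb$cacbbca
  rot[8] = dbddbccdadb$cacbbcad
  rot[9] = bddbccdadb$cacbbcadd
  rot[10] = ddbccdadb$cacbbcaddb
  rot[11] = dbccdadb$cacbbcaddbd
  rot[12] = bccdadb$cacbbcaddbdd
  rot[13] = ccdadb$cacbbcaddbddb
  rot[14] = cdadb$cacbbcaddbddbc
  rot[15] = dadb$cacbbcaddbddbcc
  rot[16] = adb$cacbbcaddbddbccd
  rot[17] = db$cacbbcaddbddbccda
  rot[18] = b$cacbbcaddbddbccdad
  rot[19] = $cacbbcaddbddbccdadb
Sorted (with $ < everything):
  sorted[0] = $cacbbcaddbddbccdadb  (last char: 'b')
  sorted[1] = acbbcaddbddbccdadb$c  (last char: 'c')
  sorted[2] = adb$cacbbcaddbddbccd  (last char: 'd')
  sorted[3] = addbddbccdadb$cacbbc  (last char: 'c')
  sorted[4] = b$cacbbcaddbddbccdad  (last char: 'd')
  sorted[5] = bbcaddbddbccdadb$cac  (last char: 'c')
  sorted[6] = bcaddbddbccdadb$cacb  (last char: 'b')
  sorted[7] = bccdadb$cacbbcaddbdd  (last char: 'd')
  sorted[8] = bddbccdadb$cacbbcadd  (last char: 'd')
  sorted[9] = cacbbcaddbddbccdadb$  (last char: '$')
  sorted[10] = caddbddbccdadb$cacbb  (last char: 'b')
  sorted[11] = cbbcaddbddbccdadb$ca  (last char: 'a')
  sorted[12] = ccdadb$cacbbcaddbddb  (last char: 'b')
  sorted[13] = cdadb$cacbbcaddbddbc  (last char: 'c')
  sorted[14] = dadb$cacbbcaddbddbcc  (last char: 'c')
  sorted[15] = db$cacbbcaddbddbccda  (last char: 'a')
  sorted[16] = dbccdadb$cacbbcaddbd  (last char: 'd')
  sorted[17] = dbddbccdadb$cacbbcad  (last char: 'd')
  sorted[18] = ddbccdadb$cacbbcaddb  (last char: 'b')
  sorted[19] = ddbddbccdadb$cacbbca  (last char: 'a')
Last column: bcdcdcbdd$babccaddba
Original string S is at sorted index 9

Answer: bcdcdcbdd$babccaddba
9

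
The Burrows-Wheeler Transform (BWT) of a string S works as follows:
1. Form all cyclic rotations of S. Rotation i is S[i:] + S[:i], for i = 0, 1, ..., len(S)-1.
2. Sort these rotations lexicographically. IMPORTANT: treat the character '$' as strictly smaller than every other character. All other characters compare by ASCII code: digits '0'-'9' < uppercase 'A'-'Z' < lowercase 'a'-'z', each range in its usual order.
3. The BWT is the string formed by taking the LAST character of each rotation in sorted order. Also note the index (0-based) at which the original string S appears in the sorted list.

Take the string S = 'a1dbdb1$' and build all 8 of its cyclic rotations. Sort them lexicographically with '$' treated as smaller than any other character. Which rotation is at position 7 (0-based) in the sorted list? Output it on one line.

All 8 rotations (rotation i = S[i:]+S[:i]):
  rot[0] = a1dbdb1$
  rot[1] = 1dbdb1$a
  rot[2] = dbdb1$a1
  rot[3] = bdb1$a1d
  rot[4] = db1$a1db
  rot[5] = b1$a1dbd
  rot[6] = 1$a1dbdb
  rot[7] = $a1dbdb1
Sorted (with $ < everything):
  sorted[0] = $a1dbdb1
  sorted[1] = 1$a1dbdb
  sorted[2] = 1dbdb1$a
  sorted[3] = a1dbdb1$
  sorted[4] = b1$a1dbd
  sorted[5] = bdb1$a1d
  sorted[6] = db1$a1db
  sorted[7] = dbdb1$a1
sorted[7] = dbdb1$a1

Answer: dbdb1$a1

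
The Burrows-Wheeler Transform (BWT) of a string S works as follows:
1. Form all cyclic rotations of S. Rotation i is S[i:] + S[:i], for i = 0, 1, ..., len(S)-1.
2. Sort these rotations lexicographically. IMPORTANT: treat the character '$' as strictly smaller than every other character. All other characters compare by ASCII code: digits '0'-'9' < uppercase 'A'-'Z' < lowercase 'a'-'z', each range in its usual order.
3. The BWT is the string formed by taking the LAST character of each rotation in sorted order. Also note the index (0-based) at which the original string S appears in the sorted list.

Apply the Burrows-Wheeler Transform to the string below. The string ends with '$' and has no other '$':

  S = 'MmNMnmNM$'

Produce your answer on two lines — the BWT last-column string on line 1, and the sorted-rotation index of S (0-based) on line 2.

All 9 rotations (rotation i = S[i:]+S[:i]):
  rot[0] = MmNMnmNM$
  rot[1] = mNMnmNM$M
  rot[2] = NMnmNM$Mm
  rot[3] = MnmNM$MmN
  rot[4] = nmNM$MmNM
  rot[5] = mNM$MmNMn
  rot[6] = NM$MmNMnm
  rot[7] = M$MmNMnmN
  rot[8] = $MmNMnmNM
Sorted (with $ < everything):
  sorted[0] = $MmNMnmNM  (last char: 'M')
  sorted[1] = M$MmNMnmN  (last char: 'N')
  sorted[2] = MmNMnmNM$  (last char: '$')
  sorted[3] = MnmNM$MmN  (last char: 'N')
  sorted[4] = NM$MmNMnm  (last char: 'm')
  sorted[5] = NMnmNM$Mm  (last char: 'm')
  sorted[6] = mNM$MmNMn  (last char: 'n')
  sorted[7] = mNMnmNM$M  (last char: 'M')
  sorted[8] = nmNM$MmNM  (last char: 'M')
Last column: MN$NmmnMM
Original string S is at sorted index 2

Answer: MN$NmmnMM
2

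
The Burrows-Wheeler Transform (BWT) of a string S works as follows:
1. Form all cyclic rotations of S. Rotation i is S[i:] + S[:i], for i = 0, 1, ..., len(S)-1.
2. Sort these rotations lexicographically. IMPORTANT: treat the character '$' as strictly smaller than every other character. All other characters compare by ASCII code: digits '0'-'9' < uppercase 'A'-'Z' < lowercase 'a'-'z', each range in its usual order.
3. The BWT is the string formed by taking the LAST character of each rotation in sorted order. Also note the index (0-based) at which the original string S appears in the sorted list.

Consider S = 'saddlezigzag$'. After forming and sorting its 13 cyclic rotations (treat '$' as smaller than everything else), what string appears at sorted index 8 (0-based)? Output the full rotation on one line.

Answer: igzag$saddlez

Derivation:
All 13 rotations (rotation i = S[i:]+S[:i]):
  rot[0] = saddlezigzag$
  rot[1] = addlezigzag$s
  rot[2] = ddlezigzag$sa
  rot[3] = dlezigzag$sad
  rot[4] = lezigzag$sadd
  rot[5] = ezigzag$saddl
  rot[6] = zigzag$saddle
  rot[7] = igzag$saddlez
  rot[8] = gzag$saddlezi
  rot[9] = zag$saddlezig
  rot[10] = ag$saddlezigz
  rot[11] = g$saddlezigza
  rot[12] = $saddlezigzag
Sorted (with $ < everything):
  sorted[0] = $saddlezigzag
  sorted[1] = addlezigzag$s
  sorted[2] = ag$saddlezigz
  sorted[3] = ddlezigzag$sa
  sorted[4] = dlezigzag$sad
  sorted[5] = ezigzag$saddl
  sorted[6] = g$saddlezigza
  sorted[7] = gzag$saddlezi
  sorted[8] = igzag$saddlez
  sorted[9] = lezigzag$sadd
  sorted[10] = saddlezigzag$
  sorted[11] = zag$saddlezig
  sorted[12] = zigzag$saddle
sorted[8] = igzag$saddlez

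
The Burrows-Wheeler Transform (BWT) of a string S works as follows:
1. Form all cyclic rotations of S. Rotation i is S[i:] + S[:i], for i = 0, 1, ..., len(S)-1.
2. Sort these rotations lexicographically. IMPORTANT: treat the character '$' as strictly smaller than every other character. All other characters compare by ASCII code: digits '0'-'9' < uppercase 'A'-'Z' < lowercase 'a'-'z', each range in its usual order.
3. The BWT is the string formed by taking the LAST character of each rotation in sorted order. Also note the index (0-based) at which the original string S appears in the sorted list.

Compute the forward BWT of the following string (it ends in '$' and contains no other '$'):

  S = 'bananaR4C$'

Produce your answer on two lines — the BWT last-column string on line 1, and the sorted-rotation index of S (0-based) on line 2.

Answer: CR4annb$aa
7

Derivation:
All 10 rotations (rotation i = S[i:]+S[:i]):
  rot[0] = bananaR4C$
  rot[1] = ananaR4C$b
  rot[2] = nanaR4C$ba
  rot[3] = anaR4C$ban
  rot[4] = naR4C$bana
  rot[5] = aR4C$banan
  rot[6] = R4C$banana
  rot[7] = 4C$bananaR
  rot[8] = C$bananaR4
  rot[9] = $bananaR4C
Sorted (with $ < everything):
  sorted[0] = $bananaR4C  (last char: 'C')
  sorted[1] = 4C$bananaR  (last char: 'R')
  sorted[2] = C$bananaR4  (last char: '4')
  sorted[3] = R4C$banana  (last char: 'a')
  sorted[4] = aR4C$banan  (last char: 'n')
  sorted[5] = anaR4C$ban  (last char: 'n')
  sorted[6] = ananaR4C$b  (last char: 'b')
  sorted[7] = bananaR4C$  (last char: '$')
  sorted[8] = naR4C$bana  (last char: 'a')
  sorted[9] = nanaR4C$ba  (last char: 'a')
Last column: CR4annb$aa
Original string S is at sorted index 7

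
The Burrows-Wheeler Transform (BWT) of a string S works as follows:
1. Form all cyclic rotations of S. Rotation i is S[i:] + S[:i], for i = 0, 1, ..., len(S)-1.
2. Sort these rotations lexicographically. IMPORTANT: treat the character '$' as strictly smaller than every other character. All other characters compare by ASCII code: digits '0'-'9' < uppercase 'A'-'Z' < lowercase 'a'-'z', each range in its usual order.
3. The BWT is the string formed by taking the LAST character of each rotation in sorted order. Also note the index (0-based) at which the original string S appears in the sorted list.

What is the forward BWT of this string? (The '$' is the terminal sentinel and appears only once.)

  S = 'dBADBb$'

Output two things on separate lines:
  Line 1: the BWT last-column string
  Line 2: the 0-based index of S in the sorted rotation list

All 7 rotations (rotation i = S[i:]+S[:i]):
  rot[0] = dBADBb$
  rot[1] = BADBb$d
  rot[2] = ADBb$dB
  rot[3] = DBb$dBA
  rot[4] = Bb$dBAD
  rot[5] = b$dBADB
  rot[6] = $dBADBb
Sorted (with $ < everything):
  sorted[0] = $dBADBb  (last char: 'b')
  sorted[1] = ADBb$dB  (last char: 'B')
  sorted[2] = BADBb$d  (last char: 'd')
  sorted[3] = Bb$dBAD  (last char: 'D')
  sorted[4] = DBb$dBA  (last char: 'A')
  sorted[5] = b$dBADB  (last char: 'B')
  sorted[6] = dBADBb$  (last char: '$')
Last column: bBdDAB$
Original string S is at sorted index 6

Answer: bBdDAB$
6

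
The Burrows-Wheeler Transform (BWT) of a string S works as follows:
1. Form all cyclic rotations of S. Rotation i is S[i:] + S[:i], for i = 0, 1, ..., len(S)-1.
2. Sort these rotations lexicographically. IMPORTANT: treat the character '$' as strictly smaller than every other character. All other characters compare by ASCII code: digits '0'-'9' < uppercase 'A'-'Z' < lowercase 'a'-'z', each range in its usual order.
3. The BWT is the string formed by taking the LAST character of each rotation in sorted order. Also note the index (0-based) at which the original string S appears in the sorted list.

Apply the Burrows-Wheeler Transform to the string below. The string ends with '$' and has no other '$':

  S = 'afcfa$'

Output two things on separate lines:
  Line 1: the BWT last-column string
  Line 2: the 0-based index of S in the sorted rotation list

Answer: af$fca
2

Derivation:
All 6 rotations (rotation i = S[i:]+S[:i]):
  rot[0] = afcfa$
  rot[1] = fcfa$a
  rot[2] = cfa$af
  rot[3] = fa$afc
  rot[4] = a$afcf
  rot[5] = $afcfa
Sorted (with $ < everything):
  sorted[0] = $afcfa  (last char: 'a')
  sorted[1] = a$afcf  (last char: 'f')
  sorted[2] = afcfa$  (last char: '$')
  sorted[3] = cfa$af  (last char: 'f')
  sorted[4] = fa$afc  (last char: 'c')
  sorted[5] = fcfa$a  (last char: 'a')
Last column: af$fca
Original string S is at sorted index 2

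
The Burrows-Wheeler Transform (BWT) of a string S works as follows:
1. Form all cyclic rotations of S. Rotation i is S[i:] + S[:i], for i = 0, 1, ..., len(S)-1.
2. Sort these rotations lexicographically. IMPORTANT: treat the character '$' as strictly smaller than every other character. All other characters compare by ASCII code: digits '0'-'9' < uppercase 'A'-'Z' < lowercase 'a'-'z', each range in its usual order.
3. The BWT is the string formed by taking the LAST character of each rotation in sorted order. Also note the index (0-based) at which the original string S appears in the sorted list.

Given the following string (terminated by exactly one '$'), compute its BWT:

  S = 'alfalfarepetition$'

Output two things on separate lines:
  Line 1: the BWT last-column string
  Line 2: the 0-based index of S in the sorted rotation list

All 18 rotations (rotation i = S[i:]+S[:i]):
  rot[0] = alfalfarepetition$
  rot[1] = lfalfarepetition$a
  rot[2] = falfarepetition$al
  rot[3] = alfarepetition$alf
  rot[4] = lfarepetition$alfa
  rot[5] = farepetition$alfal
  rot[6] = arepetition$alfalf
  rot[7] = repetition$alfalfa
  rot[8] = epetition$alfalfar
  rot[9] = petition$alfalfare
  rot[10] = etition$alfalfarep
  rot[11] = tition$alfalfarepe
  rot[12] = ition$alfalfarepet
  rot[13] = tion$alfalfarepeti
  rot[14] = ion$alfalfarepetit
  rot[15] = on$alfalfarepetiti
  rot[16] = n$alfalfarepetitio
  rot[17] = $alfalfarepetition
Sorted (with $ < everything):
  sorted[0] = $alfalfarepetition  (last char: 'n')
  sorted[1] = alfalfarepetition$  (last char: '$')
  sorted[2] = alfarepetition$alf  (last char: 'f')
  sorted[3] = arepetition$alfalf  (last char: 'f')
  sorted[4] = epetition$alfalfar  (last char: 'r')
  sorted[5] = etition$alfalfarep  (last char: 'p')
  sorted[6] = falfarepetition$al  (last char: 'l')
  sorted[7] = farepetition$alfal  (last char: 'l')
  sorted[8] = ion$alfalfarepetit  (last char: 't')
  sorted[9] = ition$alfalfarepet  (last char: 't')
  sorted[10] = lfalfarepetition$a  (last char: 'a')
  sorted[11] = lfarepetition$alfa  (last char: 'a')
  sorted[12] = n$alfalfarepetitio  (last char: 'o')
  sorted[13] = on$alfalfarepetiti  (last char: 'i')
  sorted[14] = petition$alfalfare  (last char: 'e')
  sorted[15] = repetition$alfalfa  (last char: 'a')
  sorted[16] = tion$alfalfarepeti  (last char: 'i')
  sorted[17] = tition$alfalfarepe  (last char: 'e')
Last column: n$ffrpllttaaoieaie
Original string S is at sorted index 1

Answer: n$ffrpllttaaoieaie
1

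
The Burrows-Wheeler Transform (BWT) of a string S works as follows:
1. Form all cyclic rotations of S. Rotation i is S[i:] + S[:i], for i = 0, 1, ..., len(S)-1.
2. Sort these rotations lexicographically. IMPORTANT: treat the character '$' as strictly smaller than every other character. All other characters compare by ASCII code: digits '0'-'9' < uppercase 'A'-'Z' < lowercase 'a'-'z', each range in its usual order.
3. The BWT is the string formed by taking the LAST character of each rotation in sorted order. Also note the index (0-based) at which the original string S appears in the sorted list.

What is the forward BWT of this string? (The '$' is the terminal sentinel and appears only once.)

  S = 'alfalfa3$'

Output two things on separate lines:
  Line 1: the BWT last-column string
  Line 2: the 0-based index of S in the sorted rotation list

Answer: 3aff$llaa
4

Derivation:
All 9 rotations (rotation i = S[i:]+S[:i]):
  rot[0] = alfalfa3$
  rot[1] = lfalfa3$a
  rot[2] = falfa3$al
  rot[3] = alfa3$alf
  rot[4] = lfa3$alfa
  rot[5] = fa3$alfal
  rot[6] = a3$alfalf
  rot[7] = 3$alfalfa
  rot[8] = $alfalfa3
Sorted (with $ < everything):
  sorted[0] = $alfalfa3  (last char: '3')
  sorted[1] = 3$alfalfa  (last char: 'a')
  sorted[2] = a3$alfalf  (last char: 'f')
  sorted[3] = alfa3$alf  (last char: 'f')
  sorted[4] = alfalfa3$  (last char: '$')
  sorted[5] = fa3$alfal  (last char: 'l')
  sorted[6] = falfa3$al  (last char: 'l')
  sorted[7] = lfa3$alfa  (last char: 'a')
  sorted[8] = lfalfa3$a  (last char: 'a')
Last column: 3aff$llaa
Original string S is at sorted index 4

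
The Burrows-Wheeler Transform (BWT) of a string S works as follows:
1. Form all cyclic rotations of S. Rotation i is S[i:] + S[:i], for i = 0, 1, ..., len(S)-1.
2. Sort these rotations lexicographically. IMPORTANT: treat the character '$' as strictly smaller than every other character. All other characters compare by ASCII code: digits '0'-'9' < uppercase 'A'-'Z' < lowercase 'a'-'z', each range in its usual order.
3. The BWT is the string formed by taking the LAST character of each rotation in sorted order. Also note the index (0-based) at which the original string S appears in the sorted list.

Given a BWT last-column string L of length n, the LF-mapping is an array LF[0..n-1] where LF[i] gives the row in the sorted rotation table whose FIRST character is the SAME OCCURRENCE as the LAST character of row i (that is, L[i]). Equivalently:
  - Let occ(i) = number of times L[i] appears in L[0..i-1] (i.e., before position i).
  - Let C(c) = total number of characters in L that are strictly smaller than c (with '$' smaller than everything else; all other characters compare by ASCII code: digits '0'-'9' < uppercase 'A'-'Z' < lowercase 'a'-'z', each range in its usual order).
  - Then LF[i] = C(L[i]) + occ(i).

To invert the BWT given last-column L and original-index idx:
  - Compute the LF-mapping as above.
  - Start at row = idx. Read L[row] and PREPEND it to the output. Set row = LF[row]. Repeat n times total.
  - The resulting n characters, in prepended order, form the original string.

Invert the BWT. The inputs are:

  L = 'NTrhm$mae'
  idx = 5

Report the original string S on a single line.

Answer: hammerTN$

Derivation:
LF mapping: 1 2 8 5 6 0 7 3 4
Walk LF starting at row 5, prepending L[row]:
  step 1: row=5, L[5]='$', prepend. Next row=LF[5]=0
  step 2: row=0, L[0]='N', prepend. Next row=LF[0]=1
  step 3: row=1, L[1]='T', prepend. Next row=LF[1]=2
  step 4: row=2, L[2]='r', prepend. Next row=LF[2]=8
  step 5: row=8, L[8]='e', prepend. Next row=LF[8]=4
  step 6: row=4, L[4]='m', prepend. Next row=LF[4]=6
  step 7: row=6, L[6]='m', prepend. Next row=LF[6]=7
  step 8: row=7, L[7]='a', prepend. Next row=LF[7]=3
  step 9: row=3, L[3]='h', prepend. Next row=LF[3]=5
Reversed output: hammerTN$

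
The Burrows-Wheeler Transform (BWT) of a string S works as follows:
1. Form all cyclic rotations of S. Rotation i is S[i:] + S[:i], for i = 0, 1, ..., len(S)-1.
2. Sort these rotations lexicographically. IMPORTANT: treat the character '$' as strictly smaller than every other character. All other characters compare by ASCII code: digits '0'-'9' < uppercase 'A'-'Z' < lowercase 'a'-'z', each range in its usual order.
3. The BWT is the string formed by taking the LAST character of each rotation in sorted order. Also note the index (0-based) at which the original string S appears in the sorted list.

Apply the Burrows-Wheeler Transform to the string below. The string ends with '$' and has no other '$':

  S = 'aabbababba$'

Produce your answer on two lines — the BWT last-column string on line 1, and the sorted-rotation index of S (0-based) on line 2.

Answer: ab$bbabbaaa
2

Derivation:
All 11 rotations (rotation i = S[i:]+S[:i]):
  rot[0] = aabbababba$
  rot[1] = abbababba$a
  rot[2] = bbababba$aa
  rot[3] = bababba$aab
  rot[4] = ababba$aabb
  rot[5] = babba$aabba
  rot[6] = abba$aabbab
  rot[7] = bba$aabbaba
  rot[8] = ba$aabbabab
  rot[9] = a$aabbababb
  rot[10] = $aabbababba
Sorted (with $ < everything):
  sorted[0] = $aabbababba  (last char: 'a')
  sorted[1] = a$aabbababb  (last char: 'b')
  sorted[2] = aabbababba$  (last char: '$')
  sorted[3] = ababba$aabb  (last char: 'b')
  sorted[4] = abba$aabbab  (last char: 'b')
  sorted[5] = abbababba$a  (last char: 'a')
  sorted[6] = ba$aabbabab  (last char: 'b')
  sorted[7] = bababba$aab  (last char: 'b')
  sorted[8] = babba$aabba  (last char: 'a')
  sorted[9] = bba$aabbaba  (last char: 'a')
  sorted[10] = bbababba$aa  (last char: 'a')
Last column: ab$bbabbaaa
Original string S is at sorted index 2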